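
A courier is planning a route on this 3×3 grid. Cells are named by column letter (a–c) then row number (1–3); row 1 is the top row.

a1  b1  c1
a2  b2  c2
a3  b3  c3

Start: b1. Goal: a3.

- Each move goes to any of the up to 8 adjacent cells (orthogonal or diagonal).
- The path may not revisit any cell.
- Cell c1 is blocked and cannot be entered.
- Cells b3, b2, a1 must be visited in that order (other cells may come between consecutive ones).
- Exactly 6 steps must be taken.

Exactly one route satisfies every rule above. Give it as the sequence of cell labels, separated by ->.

b1 -> c2 -> b3 -> b2 -> a1 -> a2 -> a3

The waypoints must appear in the order b3, b2, a1, with no cell reused.
Route from b1: down-right 1 to c2, down-left 1 to b3, up 1 to b2, up-left 1 to a1, down 2 to a3 — 6 moves in all.
Check: order respected (b3 at step 2, b2 at step 3, a1 at step 4); 6 moves as required.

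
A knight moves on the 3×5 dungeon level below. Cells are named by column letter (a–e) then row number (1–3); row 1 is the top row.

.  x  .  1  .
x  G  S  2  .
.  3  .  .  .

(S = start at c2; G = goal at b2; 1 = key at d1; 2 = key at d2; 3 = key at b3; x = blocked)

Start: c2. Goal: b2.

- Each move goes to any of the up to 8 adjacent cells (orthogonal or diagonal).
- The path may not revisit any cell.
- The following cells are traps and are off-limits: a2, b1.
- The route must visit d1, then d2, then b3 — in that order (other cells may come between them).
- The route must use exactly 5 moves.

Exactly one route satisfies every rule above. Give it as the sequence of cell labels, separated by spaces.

c2 d1 d2 c3 b3 b2

The waypoints must appear in the order d1, d2, b3, with no cell reused.
Route from c2: up-right to d1, down to d2, down-left to c3, left to b3, up to b2 — 5 moves in all.
Check: order respected (1 at step 1, 2 at step 2, 3 at step 4); 5 moves as required.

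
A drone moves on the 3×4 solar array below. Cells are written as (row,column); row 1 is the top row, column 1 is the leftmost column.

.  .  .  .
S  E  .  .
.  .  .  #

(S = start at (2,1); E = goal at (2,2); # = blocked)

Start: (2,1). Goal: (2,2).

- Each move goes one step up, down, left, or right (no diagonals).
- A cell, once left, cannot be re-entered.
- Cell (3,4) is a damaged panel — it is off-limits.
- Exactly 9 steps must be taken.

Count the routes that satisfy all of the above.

2

Need simple routes of exactly 9 moves from (2,1) to (2,2) (Manhattan distance 1, so 4 moves are spent on a detour and 4 undoing it).
Enumerating: (2,1) (1,1) (1,2) (1,3) (1,4) (2,4) (2,3) (3,3) (3,2) (2,2) | (2,1) (3,1) (3,2) (3,3) (2,3) (2,4) (1,4) (1,3) (1,2) (2,2).
That gives 2 routes.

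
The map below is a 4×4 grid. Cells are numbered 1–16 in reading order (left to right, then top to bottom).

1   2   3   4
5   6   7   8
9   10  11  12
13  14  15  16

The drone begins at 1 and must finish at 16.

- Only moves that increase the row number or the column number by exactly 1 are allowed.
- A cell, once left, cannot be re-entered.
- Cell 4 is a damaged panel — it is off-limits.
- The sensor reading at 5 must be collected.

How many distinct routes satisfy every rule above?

A right/down-only route from 1 to 16 makes exactly 3 down-moves and 3 right-moves in some order.
With no other constraints that would be C(6,3) = 20 routes.
Split at 5 and multiply the segment counts (each segment already excludes blocked cells): 1→5: 1; 5→16: 10; product = 10.
That gives 10 routes.

10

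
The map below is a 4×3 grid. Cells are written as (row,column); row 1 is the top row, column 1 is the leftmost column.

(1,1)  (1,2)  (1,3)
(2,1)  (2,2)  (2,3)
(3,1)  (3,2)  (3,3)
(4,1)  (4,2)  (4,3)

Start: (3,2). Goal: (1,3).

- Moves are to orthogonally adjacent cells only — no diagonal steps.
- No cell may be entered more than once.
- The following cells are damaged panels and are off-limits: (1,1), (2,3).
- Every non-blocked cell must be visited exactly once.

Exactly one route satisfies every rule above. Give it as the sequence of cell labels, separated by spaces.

(3,2) (3,3) (4,3) (4,2) (4,1) (3,1) (2,1) (2,2) (1,2) (1,3)

Need to visit all 10 open cells exactly once, starting at (3,2) and ending at (1,3).
Cell (3,3) has only two open neighbours ((4,3) and (3,2)), so the path must pass straight through it: one of those is the cell it's entered from and the other is where it exits.
Route from (3,2): right to (3,3), down to (4,3), 2× left (reaching (4,1)), 2× up (reaching (2,1)), right to (2,2), up to (1,2), right to (1,3) — 9 moves in all.
Check: all 10 open cells covered.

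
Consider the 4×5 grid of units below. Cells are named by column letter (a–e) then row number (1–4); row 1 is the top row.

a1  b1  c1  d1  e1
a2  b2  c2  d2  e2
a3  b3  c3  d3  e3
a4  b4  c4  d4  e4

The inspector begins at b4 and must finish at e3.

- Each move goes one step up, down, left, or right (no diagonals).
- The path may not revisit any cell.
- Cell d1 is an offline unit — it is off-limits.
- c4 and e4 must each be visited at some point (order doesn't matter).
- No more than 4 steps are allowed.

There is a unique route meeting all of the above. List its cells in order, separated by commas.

The 4-move cap with required stops at c4, e4 leaves no slack for detours.
Route from b4: right 3 to e4, up 1 to e3 — 4 moves in all.
Check: all required cells visited; 4 ≤ 4 moves.

b4, c4, d4, e4, e3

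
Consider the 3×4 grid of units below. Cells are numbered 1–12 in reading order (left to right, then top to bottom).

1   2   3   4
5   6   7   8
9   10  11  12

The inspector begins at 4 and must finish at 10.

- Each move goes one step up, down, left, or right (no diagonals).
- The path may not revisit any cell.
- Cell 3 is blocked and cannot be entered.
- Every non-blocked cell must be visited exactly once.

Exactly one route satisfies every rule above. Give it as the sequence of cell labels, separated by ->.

4 -> 8 -> 12 -> 11 -> 7 -> 6 -> 2 -> 1 -> 5 -> 9 -> 10

Need to visit all 11 open cells exactly once, starting at 4 and ending at 10.
Cell 9 has only two open neighbours (5 and 10), so the path must pass straight through it: one of those is the cell it's entered from and the other is where it exits.
Route from 4: 2× down (reaching 12), left to 11, up to 7, left to 6, up to 2, left to 1, 2× down (reaching 9), right to 10 — 10 moves in all.
Check: all 11 open cells covered.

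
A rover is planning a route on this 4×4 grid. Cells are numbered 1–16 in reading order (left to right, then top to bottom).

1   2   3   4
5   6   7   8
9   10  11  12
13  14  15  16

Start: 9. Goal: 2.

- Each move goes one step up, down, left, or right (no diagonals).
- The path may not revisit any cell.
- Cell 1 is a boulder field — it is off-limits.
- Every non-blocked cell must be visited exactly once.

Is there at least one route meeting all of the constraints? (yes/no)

Colour the cells like a checkerboard: each orthogonal step flips colour, so a Hamiltonian route alternates colours. Here there are 7 cells of one colour and 8 of the other, with start on the opposite colour to the goal — the counts and endpoints can't be arranged into an alternating sequence of length 15, so no Hamiltonian route exists.

no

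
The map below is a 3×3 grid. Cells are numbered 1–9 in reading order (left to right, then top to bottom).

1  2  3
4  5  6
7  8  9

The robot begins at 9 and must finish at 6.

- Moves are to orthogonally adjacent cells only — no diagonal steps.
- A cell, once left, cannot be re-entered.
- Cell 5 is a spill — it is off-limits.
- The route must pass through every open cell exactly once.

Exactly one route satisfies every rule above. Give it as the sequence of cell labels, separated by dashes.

9 - 8 - 7 - 4 - 1 - 2 - 3 - 6

Need to visit all 8 open cells exactly once, starting at 9 and ending at 6.
Cell 4 has only two open neighbours (1 and 7), so the path must pass straight through it: one of those is the cell it's entered from and the other is where it exits.
Route from 9: 2× left (reaching 7), 2× up (reaching 1), 2× right (reaching 3), down to 6 — 7 moves in all.
Check: all 8 open cells covered.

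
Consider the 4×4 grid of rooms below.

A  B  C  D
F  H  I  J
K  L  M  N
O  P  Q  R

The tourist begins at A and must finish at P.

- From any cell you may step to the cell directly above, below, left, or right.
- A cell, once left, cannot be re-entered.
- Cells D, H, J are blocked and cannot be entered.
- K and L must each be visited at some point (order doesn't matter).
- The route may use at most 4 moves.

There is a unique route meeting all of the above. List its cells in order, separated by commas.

A, F, K, L, P

The 4-move cap with required stops at K, L leaves no slack for detours.
Route from A: 2× down (reaching K), right to L, down to P — 4 moves in all.
Check: all required cells visited; 4 ≤ 4 moves.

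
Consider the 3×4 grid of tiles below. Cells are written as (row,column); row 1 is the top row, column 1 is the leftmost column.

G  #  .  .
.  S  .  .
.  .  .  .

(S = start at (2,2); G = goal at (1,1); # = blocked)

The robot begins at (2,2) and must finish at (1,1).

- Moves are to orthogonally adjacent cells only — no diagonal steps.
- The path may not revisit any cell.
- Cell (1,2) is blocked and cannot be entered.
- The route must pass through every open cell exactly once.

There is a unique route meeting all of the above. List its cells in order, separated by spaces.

(2,2) (2,3) (1,3) (1,4) (2,4) (3,4) (3,3) (3,2) (3,1) (2,1) (1,1)

Need to visit all 11 open cells exactly once, starting at (2,2) and ending at (1,1).
Cell (3,1) has only two open neighbours ((2,1) and (3,2)), so the path must pass straight through it: one of those is the cell it's entered from and the other is where it exits.
Route from (2,2): right to (2,3), up to (1,3), right to (1,4), 2× down (reaching (3,4)), 3× left (reaching (3,1)), 2× up (reaching (1,1)) — 10 moves in all.
Check: all 11 open cells covered.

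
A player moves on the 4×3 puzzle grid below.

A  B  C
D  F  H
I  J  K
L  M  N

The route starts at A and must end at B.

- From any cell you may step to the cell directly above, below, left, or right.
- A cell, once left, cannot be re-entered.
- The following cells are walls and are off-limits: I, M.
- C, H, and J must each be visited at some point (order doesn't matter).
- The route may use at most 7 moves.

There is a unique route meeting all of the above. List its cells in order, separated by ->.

The budget equals the shortest possible length, so every move has to be on a shortest route through the required cells.
Route from A: down 1 to D, right 1 to F, down 1 to J, right 1 to K, up 2 to C, left 1 to B — 7 moves in all.
Check: all required cells visited; 7 ≤ 7 moves.

A -> D -> F -> J -> K -> H -> C -> B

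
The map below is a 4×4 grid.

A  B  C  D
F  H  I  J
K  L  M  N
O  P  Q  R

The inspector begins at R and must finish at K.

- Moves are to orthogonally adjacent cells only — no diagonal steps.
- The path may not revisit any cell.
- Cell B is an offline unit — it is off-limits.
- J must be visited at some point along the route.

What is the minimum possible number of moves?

6

Any route passes through J somewhere between R and K. Summing Manhattan distances along the two legs (R → J → K) gives a lower bound of 2 + 4 = 6 moves.
A route of 6 moves achieves this: R → N → J → I → M → L → K.
Since 6 matches the lower bound, it is optimal.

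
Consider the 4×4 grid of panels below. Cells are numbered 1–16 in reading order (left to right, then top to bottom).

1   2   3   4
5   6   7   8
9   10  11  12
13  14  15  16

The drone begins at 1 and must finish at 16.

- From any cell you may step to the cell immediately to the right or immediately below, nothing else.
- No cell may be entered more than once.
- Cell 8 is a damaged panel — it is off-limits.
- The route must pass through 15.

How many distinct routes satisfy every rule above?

A right/down-only route from 1 to 16 makes exactly 3 down-moves and 3 right-moves in some order.
With no other constraints that would be C(6,3) = 20 routes.
Split at 15 and multiply the segment counts (each segment already excludes blocked cells): 1→15: 10; 15→16: 1; product = 10.
That gives 10 routes.

10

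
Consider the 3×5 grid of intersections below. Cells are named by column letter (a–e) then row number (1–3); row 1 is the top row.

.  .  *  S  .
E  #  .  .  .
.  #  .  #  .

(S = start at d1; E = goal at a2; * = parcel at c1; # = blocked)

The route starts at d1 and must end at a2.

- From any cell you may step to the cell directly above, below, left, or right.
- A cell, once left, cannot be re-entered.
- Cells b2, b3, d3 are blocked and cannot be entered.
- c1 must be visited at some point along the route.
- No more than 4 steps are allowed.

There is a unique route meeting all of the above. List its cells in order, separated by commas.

The 4-move cap with required stops at c1 leaves no slack for detours.
Route from d1: left 3 to a1, down 1 to a2 — 4 moves in all.
Check: all required cells visited; 4 ≤ 4 moves.

d1, c1, b1, a1, a2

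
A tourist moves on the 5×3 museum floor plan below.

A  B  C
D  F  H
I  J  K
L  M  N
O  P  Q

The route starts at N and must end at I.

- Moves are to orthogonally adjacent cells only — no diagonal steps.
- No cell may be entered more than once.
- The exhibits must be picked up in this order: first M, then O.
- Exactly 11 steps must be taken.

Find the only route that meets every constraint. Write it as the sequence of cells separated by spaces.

N K H C B F J M P O L I

The waypoints must appear in the order M, O, with no cell reused.
Route from N: up 3 to C, left 1 to B, down 4 to P, left 1 to O, up 2 to I — 11 moves in all.
Check: order respected (M at step 7, O at step 9); 11 moves as required.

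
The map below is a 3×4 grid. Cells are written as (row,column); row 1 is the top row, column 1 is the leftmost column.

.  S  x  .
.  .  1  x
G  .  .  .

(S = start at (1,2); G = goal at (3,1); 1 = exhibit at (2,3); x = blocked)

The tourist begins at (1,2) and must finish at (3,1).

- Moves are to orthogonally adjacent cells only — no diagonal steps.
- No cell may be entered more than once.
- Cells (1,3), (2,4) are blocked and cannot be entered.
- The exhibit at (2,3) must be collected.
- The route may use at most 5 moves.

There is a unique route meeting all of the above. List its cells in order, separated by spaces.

The 5-move cap with required stops at (2,3) leaves no slack for detours.
Route from (1,2): down to (2,2), right to (2,3), down to (3,3), 2× left (reaching (3,1)) — 5 moves in all.
Check: all required cells visited; 5 ≤ 5 moves.

(1,2) (2,2) (2,3) (3,3) (3,2) (3,1)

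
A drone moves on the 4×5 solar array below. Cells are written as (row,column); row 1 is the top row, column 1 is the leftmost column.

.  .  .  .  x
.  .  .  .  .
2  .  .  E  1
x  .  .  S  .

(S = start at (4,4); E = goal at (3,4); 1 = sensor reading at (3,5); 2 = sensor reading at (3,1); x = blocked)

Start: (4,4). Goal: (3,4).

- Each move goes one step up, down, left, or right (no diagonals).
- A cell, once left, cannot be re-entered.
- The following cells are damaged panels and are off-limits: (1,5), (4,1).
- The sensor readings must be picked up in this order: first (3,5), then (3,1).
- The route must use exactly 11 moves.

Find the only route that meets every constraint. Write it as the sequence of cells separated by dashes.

The waypoints must appear in the order (3,5), (3,1), with no cell reused.
Route from (4,4): right 1 to (4,5), up 2 to (2,5), left 4 to (2,1), down 1 to (3,1), right 3 to (3,4) — 11 moves in all.
Check: order respected (1 at step 2, 2 at step 8); 11 moves as required.

(4,4) - (4,5) - (3,5) - (2,5) - (2,4) - (2,3) - (2,2) - (2,1) - (3,1) - (3,2) - (3,3) - (3,4)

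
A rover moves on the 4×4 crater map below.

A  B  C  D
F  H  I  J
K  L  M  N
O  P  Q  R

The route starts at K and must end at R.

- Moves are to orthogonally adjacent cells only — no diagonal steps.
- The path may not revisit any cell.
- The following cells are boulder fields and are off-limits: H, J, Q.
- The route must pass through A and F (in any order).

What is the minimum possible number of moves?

Any route passes through A and F in some order between K and R. Summing Manhattan distances along each leg and taking the cheapest ordering (K → A → F → R) gives a lower bound of 2 + 1 + 5 = 8 moves.
A route of 8 moves achieves this: K → F → A → B → C → I → M → N → R.
Since 8 matches the lower bound, it is optimal.

8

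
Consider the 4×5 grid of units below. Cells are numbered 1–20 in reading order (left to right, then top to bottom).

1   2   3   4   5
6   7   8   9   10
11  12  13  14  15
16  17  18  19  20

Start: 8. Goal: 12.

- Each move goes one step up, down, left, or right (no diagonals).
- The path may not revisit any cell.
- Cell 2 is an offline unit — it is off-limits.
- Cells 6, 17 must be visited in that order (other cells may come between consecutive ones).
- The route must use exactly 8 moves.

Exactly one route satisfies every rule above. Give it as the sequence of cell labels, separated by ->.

8 -> 7 -> 6 -> 11 -> 16 -> 17 -> 18 -> 13 -> 12

The waypoints must appear in the order 6, 17, with no cell reused.
Route from 8: left 2 to 6, down 2 to 16, right 2 to 18, up 1 to 13, left 1 to 12 — 8 moves in all.
Check: order respected (6 at step 2, 17 at step 5); 8 moves as required.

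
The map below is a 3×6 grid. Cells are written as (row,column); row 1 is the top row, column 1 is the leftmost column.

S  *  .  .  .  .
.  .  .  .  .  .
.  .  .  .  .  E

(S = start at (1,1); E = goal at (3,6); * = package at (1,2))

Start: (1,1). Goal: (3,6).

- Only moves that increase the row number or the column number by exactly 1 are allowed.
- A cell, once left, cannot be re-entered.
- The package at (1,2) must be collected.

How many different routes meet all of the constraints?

A right/down-only route from (1,1) to (3,6) makes exactly 2 down-moves and 5 right-moves in some order.
With no other constraints that would be C(7,2) = 21 routes.
Split at (1,2) and multiply the segment counts: (1,1)→(1,2): 1; (1,2)→(3,6): 15; product = 15.
That gives 15 routes.

15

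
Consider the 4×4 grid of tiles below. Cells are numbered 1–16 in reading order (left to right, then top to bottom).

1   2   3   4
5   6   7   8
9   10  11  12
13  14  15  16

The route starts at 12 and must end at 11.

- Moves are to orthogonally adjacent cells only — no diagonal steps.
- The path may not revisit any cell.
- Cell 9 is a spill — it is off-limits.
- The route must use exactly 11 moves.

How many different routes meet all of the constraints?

Need simple routes of exactly 11 moves from 12 to 11 (Manhattan distance 1, so 5 moves are spent on a detour and 5 undoing it).
Enumerating: 12 8 4 3 2 1 5 6 10 14 15 11 | 12 8 7 3 2 1 5 6 10 14 15 11 | 12 16 15 14 10 6 2 3 4 8 7 11 | 12 16 15 14 10 6 5 1 2 3 7 11.
That gives 4 routes.

4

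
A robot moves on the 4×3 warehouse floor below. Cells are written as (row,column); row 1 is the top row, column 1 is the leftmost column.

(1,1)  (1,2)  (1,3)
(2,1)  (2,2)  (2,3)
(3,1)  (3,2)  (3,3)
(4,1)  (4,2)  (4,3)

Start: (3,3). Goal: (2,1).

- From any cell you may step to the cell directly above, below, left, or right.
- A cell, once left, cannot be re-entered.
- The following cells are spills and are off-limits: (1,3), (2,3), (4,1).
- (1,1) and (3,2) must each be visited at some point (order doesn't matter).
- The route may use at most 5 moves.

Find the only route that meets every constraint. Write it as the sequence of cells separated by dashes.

Any route must reach (1,1) and (3,2) and still end at (2,1) within 5 moves, so the order of the required stops is forced.
Route from (3,3): left to (3,2), 2× up (reaching (1,2)), left to (1,1), down to (2,1) — 5 moves in all.
Check: all required cells visited; 5 ≤ 5 moves.

(3,3) - (3,2) - (2,2) - (1,2) - (1,1) - (2,1)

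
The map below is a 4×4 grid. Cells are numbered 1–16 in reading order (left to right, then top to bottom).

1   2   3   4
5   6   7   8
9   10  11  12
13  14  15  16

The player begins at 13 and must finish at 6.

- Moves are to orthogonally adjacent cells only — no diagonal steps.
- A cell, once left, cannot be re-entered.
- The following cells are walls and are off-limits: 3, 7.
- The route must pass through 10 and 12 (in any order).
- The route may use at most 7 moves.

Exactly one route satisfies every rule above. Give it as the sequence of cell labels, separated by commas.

The 7-move cap with required stops at 10, 12 leaves no slack for detours.
Route from 13: right 3 to 16, up 1 to 12, left 2 to 10, up 1 to 6 — 7 moves in all.
Check: all required cells visited; 7 ≤ 7 moves.

13, 14, 15, 16, 12, 11, 10, 6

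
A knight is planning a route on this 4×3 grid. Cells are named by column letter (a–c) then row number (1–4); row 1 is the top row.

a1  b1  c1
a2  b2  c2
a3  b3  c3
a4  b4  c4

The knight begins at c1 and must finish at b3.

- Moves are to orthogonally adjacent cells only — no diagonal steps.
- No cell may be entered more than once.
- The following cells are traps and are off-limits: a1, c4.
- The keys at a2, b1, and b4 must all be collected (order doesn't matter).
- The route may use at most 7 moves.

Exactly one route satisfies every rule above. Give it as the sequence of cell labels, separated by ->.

The 7-move cap with required stops at a2, b1, b4 leaves no slack for detours.
Route from c1: left 1 to b1, down 1 to b2, left 1 to a2, down 2 to a4, right 1 to b4, up 1 to b3 — 7 moves in all.
Check: all required cells visited; 7 ≤ 7 moves.

c1 -> b1 -> b2 -> a2 -> a3 -> a4 -> b4 -> b3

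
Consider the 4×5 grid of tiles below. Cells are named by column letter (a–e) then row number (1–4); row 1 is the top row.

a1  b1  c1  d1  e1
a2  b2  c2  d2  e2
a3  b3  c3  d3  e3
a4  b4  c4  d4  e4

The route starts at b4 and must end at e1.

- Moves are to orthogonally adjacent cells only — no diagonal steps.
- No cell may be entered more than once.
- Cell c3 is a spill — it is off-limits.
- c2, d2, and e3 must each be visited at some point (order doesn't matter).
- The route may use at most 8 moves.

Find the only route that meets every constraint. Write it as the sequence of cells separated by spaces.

b4 b3 b2 c2 d2 d3 e3 e2 e1

The 8-move cap with required stops at c2, d2, e3 leaves no slack for detours.
Route from b4: 2× up (reaching b2), 2× right (reaching d2), down to d3, right to e3, 2× up (reaching e1) — 8 moves in all.
Check: all required cells visited; 8 ≤ 8 moves.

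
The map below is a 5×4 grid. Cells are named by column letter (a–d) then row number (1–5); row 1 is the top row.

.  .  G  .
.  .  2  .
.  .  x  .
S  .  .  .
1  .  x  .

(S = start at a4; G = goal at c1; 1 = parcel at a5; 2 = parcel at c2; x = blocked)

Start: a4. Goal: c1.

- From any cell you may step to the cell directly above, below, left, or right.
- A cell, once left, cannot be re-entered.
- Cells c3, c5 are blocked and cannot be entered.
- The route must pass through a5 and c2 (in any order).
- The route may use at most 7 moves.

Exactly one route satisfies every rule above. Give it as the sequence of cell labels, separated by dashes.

a4 - a5 - b5 - b4 - b3 - b2 - c2 - c1

The budget equals the shortest possible length, so every move has to be on a shortest route through the required cells.
Route from a4: down 1 to a5, right 1 to b5, up 3 to b2, right 1 to c2, up 1 to c1 — 7 moves in all.
Check: all required cells visited; 7 ≤ 7 moves.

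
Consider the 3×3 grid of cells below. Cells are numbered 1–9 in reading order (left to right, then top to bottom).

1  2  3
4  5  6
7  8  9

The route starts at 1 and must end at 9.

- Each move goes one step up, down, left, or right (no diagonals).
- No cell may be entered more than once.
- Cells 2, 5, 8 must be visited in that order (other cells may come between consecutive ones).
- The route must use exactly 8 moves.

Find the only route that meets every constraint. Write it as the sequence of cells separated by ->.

1 -> 2 -> 3 -> 6 -> 5 -> 4 -> 7 -> 8 -> 9

The waypoints must appear in the order 2, 5, 8, with no cell reused.
Route from 1: 2× right (reaching 3), down to 6, 2× left (reaching 4), down to 7, 2× right (reaching 9) — 8 moves in all.
Check: order respected (2 at step 1, 5 at step 4, 8 at step 7); 8 moves as required.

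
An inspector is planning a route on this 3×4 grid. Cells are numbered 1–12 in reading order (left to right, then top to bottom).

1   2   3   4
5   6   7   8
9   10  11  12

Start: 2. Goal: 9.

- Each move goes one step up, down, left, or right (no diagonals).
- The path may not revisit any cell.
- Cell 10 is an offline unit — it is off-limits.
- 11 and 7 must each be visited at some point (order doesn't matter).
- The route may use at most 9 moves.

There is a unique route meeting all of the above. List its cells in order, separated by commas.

The budget equals the shortest possible length, so every move has to be on a shortest route through the required cells.
Route from 2: 2× right (reaching 4), 2× down (reaching 12), left to 11, up to 7, 2× left (reaching 5), down to 9 — 9 moves in all.
Check: all required cells visited; 9 ≤ 9 moves.

2, 3, 4, 8, 12, 11, 7, 6, 5, 9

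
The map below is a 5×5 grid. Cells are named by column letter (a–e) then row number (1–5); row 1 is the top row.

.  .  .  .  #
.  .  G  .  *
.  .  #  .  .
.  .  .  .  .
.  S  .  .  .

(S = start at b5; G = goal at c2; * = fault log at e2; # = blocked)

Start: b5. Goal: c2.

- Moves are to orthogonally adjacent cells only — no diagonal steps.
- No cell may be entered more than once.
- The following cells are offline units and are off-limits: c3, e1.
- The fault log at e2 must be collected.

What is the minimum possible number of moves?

8

Any route passes through e2 somewhere between b5 and c2. Summing Manhattan distances along the two legs (b5 → e2 → c2) gives a lower bound of 6 + 2 = 8 moves.
A route of 8 moves achieves this: b5 → b4 → c4 → d4 → d3 → e3 → e2 → d2 → c2.
Since 8 matches the lower bound, it is optimal.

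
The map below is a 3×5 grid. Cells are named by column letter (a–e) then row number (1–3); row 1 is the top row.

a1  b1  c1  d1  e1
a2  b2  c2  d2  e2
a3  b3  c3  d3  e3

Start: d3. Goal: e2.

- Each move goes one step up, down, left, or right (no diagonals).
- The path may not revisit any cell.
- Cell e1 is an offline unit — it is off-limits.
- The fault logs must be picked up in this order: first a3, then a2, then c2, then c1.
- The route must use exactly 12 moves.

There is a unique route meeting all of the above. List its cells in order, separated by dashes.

d3 - c3 - b3 - a3 - a2 - a1 - b1 - b2 - c2 - c1 - d1 - d2 - e2

The waypoints must appear in the order a3, a2, c2, c1, with no cell reused.
Route from d3: 3× left (reaching a3), 2× up (reaching a1), right to b1, down to b2, right to c2, up to c1, right to d1, down to d2, right to e2 — 12 moves in all.
Check: order respected (a3 at step 3, a2 at step 4, c2 at step 8, c1 at step 9); 12 moves as required.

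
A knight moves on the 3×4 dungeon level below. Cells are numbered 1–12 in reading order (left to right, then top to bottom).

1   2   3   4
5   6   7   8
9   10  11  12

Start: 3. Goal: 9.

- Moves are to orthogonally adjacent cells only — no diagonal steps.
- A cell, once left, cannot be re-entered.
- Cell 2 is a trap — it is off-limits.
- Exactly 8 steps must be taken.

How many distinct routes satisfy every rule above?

Need simple routes of exactly 8 moves from 3 to 9 (Manhattan distance 4, so 2 moves are spent on a detour and 2 undoing it).
Enumerating: 3 7 8 12 11 10 6 5 9 | 3 4 8 12 11 7 6 10 9 | 3 4 8 12 11 7 6 5 9 | 3 4 8 12 11 10 6 5 9 | 3 4 8 7 11 10 6 5 9.
That gives 5 routes.

5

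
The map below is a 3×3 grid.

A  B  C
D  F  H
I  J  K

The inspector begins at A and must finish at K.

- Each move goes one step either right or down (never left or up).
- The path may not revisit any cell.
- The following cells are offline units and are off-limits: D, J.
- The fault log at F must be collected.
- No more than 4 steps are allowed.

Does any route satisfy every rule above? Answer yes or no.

One route that works: A → B → F → H → K.

yes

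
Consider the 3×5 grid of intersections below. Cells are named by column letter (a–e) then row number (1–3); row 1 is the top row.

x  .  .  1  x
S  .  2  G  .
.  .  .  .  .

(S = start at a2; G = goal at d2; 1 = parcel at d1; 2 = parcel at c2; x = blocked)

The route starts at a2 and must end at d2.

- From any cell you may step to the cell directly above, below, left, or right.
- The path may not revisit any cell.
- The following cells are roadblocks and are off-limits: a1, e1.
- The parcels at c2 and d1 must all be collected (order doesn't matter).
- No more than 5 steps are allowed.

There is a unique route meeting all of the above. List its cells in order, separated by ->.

The 5-move cap with required stops at c2, d1 leaves no slack for detours.
Route from a2: 2× right (reaching c2), up to c1, right to d1, down to d2 — 5 moves in all.
Check: all required cells visited; 5 ≤ 5 moves.

a2 -> b2 -> c2 -> c1 -> d1 -> d2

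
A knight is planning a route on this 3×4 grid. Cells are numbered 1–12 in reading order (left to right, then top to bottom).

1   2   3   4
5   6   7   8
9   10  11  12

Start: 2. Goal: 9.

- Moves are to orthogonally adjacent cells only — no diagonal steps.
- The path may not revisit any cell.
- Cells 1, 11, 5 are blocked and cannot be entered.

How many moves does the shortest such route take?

The Manhattan distance from 2 to 9 is |1−3| + |2−1| = 3, so at least 3 moves are needed.
A route of 3 moves achieves this: 2 → 6 → 10 → 9.
Since 3 matches the lower bound, it is optimal.

3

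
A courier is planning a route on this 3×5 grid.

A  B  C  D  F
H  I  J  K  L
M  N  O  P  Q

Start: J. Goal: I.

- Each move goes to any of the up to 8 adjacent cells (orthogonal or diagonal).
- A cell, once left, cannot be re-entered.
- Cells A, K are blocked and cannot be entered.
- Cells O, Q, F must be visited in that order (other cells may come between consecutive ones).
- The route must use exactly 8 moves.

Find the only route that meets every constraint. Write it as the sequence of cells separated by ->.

J -> O -> P -> Q -> L -> F -> D -> C -> I

The waypoints must appear in the order O, Q, F, with no cell reused.
Route from J: down 1 to O, right 2 to Q, up 2 to F, left 2 to C, down-left 1 to I — 8 moves in all.
Check: order respected (O at step 1, Q at step 3, F at step 5); 8 moves as required.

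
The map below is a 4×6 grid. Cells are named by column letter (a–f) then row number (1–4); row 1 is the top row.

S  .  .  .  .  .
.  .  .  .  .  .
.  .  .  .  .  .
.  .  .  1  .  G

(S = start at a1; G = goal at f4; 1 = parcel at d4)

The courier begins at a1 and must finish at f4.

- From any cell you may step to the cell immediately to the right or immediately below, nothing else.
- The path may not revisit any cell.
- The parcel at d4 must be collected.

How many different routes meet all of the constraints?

20

A right/down-only route from a1 to f4 makes exactly 3 down-moves and 5 right-moves in some order.
With no other constraints that would be C(8,3) = 56 routes.
Split at d4 and multiply the segment counts: a1→d4: 20; d4→f4: 1; product = 20.
That gives 20 routes.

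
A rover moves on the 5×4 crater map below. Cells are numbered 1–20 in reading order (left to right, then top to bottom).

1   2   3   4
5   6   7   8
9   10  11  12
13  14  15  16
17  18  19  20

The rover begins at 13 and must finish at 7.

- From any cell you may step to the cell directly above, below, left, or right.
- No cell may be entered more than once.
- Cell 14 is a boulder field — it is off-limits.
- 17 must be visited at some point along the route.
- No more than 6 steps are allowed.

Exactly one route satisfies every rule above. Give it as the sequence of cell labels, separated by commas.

Any route must reach 17 and still end at 7 within 6 moves, so the order of the required stops is forced.
Route from 13: down to 17, 2× right (reaching 19), 3× up (reaching 7) — 6 moves in all.
Check: all required cells visited; 6 ≤ 6 moves.

13, 17, 18, 19, 15, 11, 7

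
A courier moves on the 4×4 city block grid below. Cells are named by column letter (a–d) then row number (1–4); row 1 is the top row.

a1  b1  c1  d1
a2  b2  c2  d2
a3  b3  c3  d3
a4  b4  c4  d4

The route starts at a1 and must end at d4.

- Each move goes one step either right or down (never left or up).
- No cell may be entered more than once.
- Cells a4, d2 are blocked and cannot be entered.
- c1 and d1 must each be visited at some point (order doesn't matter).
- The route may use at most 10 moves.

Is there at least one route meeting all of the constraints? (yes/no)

no

Right/down moves force the required cells to be taken in the order c1, d1. Every right/down route from d1 to d4 runs into a blocked cell, so that leg cannot be completed.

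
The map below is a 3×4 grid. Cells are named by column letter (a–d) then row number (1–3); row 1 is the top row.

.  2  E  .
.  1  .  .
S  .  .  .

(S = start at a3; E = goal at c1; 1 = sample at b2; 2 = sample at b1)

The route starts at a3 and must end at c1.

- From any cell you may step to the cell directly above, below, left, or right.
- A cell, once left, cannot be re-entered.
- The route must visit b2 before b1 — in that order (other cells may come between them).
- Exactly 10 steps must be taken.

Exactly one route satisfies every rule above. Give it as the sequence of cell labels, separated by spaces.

The waypoints must appear in the order b2, b1, with no cell reused.
Route from a3: right 3 to d3, up 1 to d2, left 3 to a2, up 1 to a1, right 2 to c1 — 10 moves in all.
Check: order respected (1 at step 6, 2 at step 9); 10 moves as required.

a3 b3 c3 d3 d2 c2 b2 a2 a1 b1 c1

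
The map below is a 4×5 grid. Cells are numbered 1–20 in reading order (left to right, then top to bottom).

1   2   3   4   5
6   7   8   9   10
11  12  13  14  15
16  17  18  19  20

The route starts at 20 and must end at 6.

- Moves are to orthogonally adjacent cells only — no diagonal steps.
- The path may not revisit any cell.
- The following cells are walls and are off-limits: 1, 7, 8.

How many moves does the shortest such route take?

The Manhattan distance from 20 to 6 is |4−2| + |5−1| = 6, so at least 6 moves are needed.
A route of 6 moves achieves this: 20 → 15 → 14 → 13 → 12 → 11 → 6.
Since 6 matches the lower bound, it is optimal.

6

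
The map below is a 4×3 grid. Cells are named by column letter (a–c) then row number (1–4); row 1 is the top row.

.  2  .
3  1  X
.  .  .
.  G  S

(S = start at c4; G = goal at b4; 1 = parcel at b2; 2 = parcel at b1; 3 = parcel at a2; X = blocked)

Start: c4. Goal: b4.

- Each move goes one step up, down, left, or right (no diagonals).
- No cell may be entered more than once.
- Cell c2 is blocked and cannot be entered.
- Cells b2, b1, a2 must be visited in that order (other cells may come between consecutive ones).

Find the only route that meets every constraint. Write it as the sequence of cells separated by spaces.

c4 c3 b3 b2 b1 a1 a2 a3 a4 b4

The waypoints must appear in the order b2, b1, a2, with no cell reused.
Route from c4: up to c3, left to b3, 2× up (reaching b1), left to a1, 3× down (reaching a4), right to b4 — 9 moves in all.
Check: order respected (1 at step 3, 2 at step 4, 3 at step 6).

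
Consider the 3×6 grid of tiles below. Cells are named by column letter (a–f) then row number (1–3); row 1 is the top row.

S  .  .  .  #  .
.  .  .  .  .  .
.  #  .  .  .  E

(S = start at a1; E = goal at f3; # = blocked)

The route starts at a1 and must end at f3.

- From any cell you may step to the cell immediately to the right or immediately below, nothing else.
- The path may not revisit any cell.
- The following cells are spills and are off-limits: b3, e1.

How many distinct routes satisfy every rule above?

A right/down-only route from a1 to f3 makes exactly 2 down-moves and 5 right-moves in some order.
With no other constraints that would be C(7,2) = 21 routes.
Subtract routes through each blocked cell (inclusion–exclusion for overlaps): − through e1: 3 − through b3: 3 → 15.
That gives 15 routes.

15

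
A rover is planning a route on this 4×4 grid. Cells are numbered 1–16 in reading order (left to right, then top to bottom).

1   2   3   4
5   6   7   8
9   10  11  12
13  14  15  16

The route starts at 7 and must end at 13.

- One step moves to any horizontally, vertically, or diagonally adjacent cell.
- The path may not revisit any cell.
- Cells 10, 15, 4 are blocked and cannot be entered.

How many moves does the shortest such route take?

3

With diagonal moves allowed, the Chebyshev distance max(|Δrow|,|Δcol|) from 7 to 13 is 2, so at least 2 moves are needed.
That bound ignores the blocked cells. Measuring each leg by the fewest moves that actually steer around them (7→13: 3) raises the lower bound to 3.
A route of 3 moves exists: 7 → 6 → 9 → 13.
Since 3 matches that lower bound, it is optimal.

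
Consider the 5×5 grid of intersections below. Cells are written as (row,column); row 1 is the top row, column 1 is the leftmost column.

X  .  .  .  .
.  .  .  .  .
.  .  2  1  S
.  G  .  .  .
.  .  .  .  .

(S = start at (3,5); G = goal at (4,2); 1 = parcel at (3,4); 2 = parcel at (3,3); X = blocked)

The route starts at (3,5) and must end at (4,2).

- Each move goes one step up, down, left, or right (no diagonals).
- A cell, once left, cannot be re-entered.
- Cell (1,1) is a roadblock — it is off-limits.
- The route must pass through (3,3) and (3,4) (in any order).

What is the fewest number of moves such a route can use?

4

Any route passes through (3,3) and (3,4) in some order between (3,5) and (4,2). Summing Manhattan distances along each leg and taking the cheapest ordering ((3,5) → (3,4) → (3,3) → (4,2)) gives a lower bound of 1 + 1 + 2 = 4 moves.
A route of 4 moves achieves this: (3,5) → (3,4) → (3,3) → (4,3) → (4,2).
Since 4 matches the lower bound, it is optimal.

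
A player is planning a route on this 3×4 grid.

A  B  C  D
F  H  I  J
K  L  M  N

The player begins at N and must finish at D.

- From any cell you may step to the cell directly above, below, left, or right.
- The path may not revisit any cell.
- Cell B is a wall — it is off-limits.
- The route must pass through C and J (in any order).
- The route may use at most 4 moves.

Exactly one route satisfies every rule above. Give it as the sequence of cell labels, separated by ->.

Any route must reach C and J and still end at D within 4 moves, so the order of the required stops is forced.
Route from N: up to J, left to I, up to C, right to D — 4 moves in all.
Check: all required cells visited; 4 ≤ 4 moves.

N -> J -> I -> C -> D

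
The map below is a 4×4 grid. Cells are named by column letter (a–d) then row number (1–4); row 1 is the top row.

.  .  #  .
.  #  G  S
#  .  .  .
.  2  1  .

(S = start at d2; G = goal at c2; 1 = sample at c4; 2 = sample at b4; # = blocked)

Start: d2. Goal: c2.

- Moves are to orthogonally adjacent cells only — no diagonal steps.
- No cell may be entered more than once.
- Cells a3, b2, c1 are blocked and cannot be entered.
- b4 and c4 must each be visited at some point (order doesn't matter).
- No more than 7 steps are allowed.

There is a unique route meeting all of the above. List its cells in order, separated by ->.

d2 -> d3 -> d4 -> c4 -> b4 -> b3 -> c3 -> c2

The 7-move cap with required stops at b4, c4 leaves no slack for detours.
Route from d2: 2× down (reaching d4), 2× left (reaching b4), up to b3, right to c3, up to c2 — 7 moves in all.
Check: all required cells visited; 7 ≤ 7 moves.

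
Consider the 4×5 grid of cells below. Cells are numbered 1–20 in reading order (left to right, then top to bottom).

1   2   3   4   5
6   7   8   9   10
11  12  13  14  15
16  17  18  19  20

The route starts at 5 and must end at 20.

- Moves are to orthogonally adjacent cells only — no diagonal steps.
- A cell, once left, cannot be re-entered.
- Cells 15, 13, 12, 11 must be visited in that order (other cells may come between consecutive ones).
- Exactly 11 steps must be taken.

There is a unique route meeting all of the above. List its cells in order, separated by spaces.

5 10 15 14 13 12 11 16 17 18 19 20

The waypoints must appear in the order 15, 13, 12, 11, with no cell reused.
Route from 5: down 2 to 15, left 4 to 11, down 1 to 16, right 4 to 20 — 11 moves in all.
Check: order respected (15 at step 2, 13 at step 4, 12 at step 5, 11 at step 6); 11 moves as required.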